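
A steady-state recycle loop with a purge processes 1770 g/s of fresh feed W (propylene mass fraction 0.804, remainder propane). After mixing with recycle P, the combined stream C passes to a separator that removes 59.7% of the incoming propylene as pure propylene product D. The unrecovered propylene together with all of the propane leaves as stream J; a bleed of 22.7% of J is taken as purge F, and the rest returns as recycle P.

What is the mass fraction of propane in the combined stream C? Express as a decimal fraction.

propane enters only via W and leaves only via the purge: 1770×0.196 = 0.227×(propane in J), and the separator passes all propane, so propane in C = propane in J = 1528.3 g/s.
propylene in C: m_A = 1770×0.804 + (1−0.227)·(1−0.597)·m_A, so m_A = 1423.1/0.6885 = 2067 g/s.
C = 2067 + 1528.3 = 3595.3 g/s.
propane fraction in C = 1528.3/3595.3 = 0.425.

0.425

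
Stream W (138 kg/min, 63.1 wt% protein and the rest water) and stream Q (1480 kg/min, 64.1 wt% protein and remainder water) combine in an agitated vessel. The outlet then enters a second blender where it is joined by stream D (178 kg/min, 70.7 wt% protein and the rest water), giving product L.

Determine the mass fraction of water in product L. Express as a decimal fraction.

0.353

Overall, product flow = 1796 kg/min.
water in = 138×0.369 + 1480×0.359 + 178×0.293 = 634.4 kg/min.
water fraction in L = 0.353.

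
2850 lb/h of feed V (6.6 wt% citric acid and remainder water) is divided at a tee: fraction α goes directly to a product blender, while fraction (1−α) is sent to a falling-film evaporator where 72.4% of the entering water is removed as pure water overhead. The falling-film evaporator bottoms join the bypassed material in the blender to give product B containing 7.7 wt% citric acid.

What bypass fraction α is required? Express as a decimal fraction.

0.789

All 2850×0.066 = 188.1 lb/h of citric acid reaches B, so B = 188.1/0.077 = 2442.9 lb/h and vapour = 407.14 lb/h.
The evaporator receives (1−α)·2850 of feed at 0.934 water and removes 0.724 of that water:
0.724×0.934×(1−α)×2850 = 407.14
(1−α) = 407.14/1927.2 = 0.2113;  α = 0.7887.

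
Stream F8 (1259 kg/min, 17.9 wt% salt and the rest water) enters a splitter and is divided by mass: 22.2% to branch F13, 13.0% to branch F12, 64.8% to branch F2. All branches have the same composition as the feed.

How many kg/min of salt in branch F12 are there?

29.3 kg/min

Branch F12 total = 0.130×1259 = 163.67 kg/min.
salt in F12 = 0.179×163.67 = 29.297 kg/min.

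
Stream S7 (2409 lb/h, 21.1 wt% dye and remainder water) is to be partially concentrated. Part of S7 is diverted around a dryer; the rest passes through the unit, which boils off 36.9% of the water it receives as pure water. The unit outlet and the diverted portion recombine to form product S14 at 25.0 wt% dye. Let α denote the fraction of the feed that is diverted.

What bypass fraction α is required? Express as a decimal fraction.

All 2409×0.211 = 508.3 lb/h of dye reaches S14, so S14 = 508.3/0.250 = 2033.2 lb/h and vapour = 375.8 lb/h.
The evaporator receives (1−α)·2409 of feed at 0.789 water and removes 0.369 of that water:
0.369×0.789×(1−α)×2409 = 375.8
(1−α) = 375.8/701.36 = 0.5358;  α = 0.4642.

0.464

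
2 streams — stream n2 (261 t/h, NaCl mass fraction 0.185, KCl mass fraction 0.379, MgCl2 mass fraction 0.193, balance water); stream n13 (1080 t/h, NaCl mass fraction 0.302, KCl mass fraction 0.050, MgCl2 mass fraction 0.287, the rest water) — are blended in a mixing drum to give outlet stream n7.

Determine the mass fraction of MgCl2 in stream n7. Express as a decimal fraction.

Total flow out = 261 + 1080 = 1341 t/h.
MgCl2 in = 261×0.193 + 1080×0.287 = 360.33 t/h.
MgCl2 mass fraction in n7 = 360.33/1341 = 0.269.

0.269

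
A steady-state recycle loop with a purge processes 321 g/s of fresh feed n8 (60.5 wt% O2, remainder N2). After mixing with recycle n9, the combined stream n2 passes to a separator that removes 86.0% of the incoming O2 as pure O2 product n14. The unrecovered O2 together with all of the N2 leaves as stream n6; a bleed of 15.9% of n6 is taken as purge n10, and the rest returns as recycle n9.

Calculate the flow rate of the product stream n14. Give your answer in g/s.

189.3 g/s

O2 in n2: m_A = 321×0.605 + (1−0.159)·(1−0.860)·m_A, so m_A = 194.2/0.8823 = 220.12 g/s.
Product n14 = 0.860×220.12 = 189.31 g/s.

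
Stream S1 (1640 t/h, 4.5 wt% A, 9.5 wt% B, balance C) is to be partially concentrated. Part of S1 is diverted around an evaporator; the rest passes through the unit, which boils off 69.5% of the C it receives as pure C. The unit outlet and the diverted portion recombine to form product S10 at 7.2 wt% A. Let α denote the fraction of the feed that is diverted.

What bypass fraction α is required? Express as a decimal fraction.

0.373

All 1640×0.045 = 73.8 t/h of A reaches S10, so S10 = 73.8/0.072 = 1025 t/h and vapour = 615 t/h.
The evaporator receives (1−α)·1640 of feed at 0.860 C and removes 0.695 of that C:
0.695×0.860×(1−α)×1640 = 615
(1−α) = 615/980.23 = 0.6274;  α = 0.3726.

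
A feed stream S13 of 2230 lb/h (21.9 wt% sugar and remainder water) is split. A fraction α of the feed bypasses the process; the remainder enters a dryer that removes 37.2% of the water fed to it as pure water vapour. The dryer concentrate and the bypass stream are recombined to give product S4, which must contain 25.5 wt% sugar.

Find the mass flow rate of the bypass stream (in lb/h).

All 2230×0.219 = 488.37 lb/h of sugar reaches S4, so S4 = 488.37/0.255 = 1915.2 lb/h and vapour = 314.82 lb/h.
The evaporator receives (1−α)·2230 of feed at 0.781 water and removes 0.372 of that water:
0.372×0.781×(1−α)×2230 = 314.82
(1−α) = 314.82/647.89 = 0.4859;  α = 0.5141.
Bypass flow = 0.5141×2230 = 1146.4 lb/h.

1146 lb/h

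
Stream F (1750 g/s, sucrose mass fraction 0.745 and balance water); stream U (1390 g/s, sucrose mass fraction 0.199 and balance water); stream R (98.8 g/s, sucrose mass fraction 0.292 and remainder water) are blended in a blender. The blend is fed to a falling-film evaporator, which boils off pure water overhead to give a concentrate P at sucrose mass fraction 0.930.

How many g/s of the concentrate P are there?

1730 g/s

sucrose entering = 1750×0.745 + 1390×0.199 + 98.8×0.292 = 1609.2 g/s.
All sucrose reports to P, so P = 1609.2/0.930 = 1730.3 g/s.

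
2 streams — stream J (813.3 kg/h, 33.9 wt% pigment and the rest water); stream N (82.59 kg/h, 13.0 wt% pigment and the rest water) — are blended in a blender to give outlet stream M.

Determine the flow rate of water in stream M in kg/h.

water out = water in = 813.3×0.661 + 82.59×0.870 = 609.44 kg/h.

609.4 kg/h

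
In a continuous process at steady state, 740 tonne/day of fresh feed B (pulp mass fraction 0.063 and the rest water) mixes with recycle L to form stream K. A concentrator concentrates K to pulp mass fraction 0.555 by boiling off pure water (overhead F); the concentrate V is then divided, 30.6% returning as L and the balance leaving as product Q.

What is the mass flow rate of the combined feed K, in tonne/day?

777 tonne/day

Overall pulp balance (none leaves overhead): pulp in fresh feed = pulp in product, i.e. 740×0.063 = (1−0.306)·V·0.555.
V = 46.62/(0.555×0.694) = 121.04 tonne/day.
Recycle L = 0.306×121.04 = 37.037 tonne/day.
Combined feed K = 740 + 37.037 = 777.04 tonne/day.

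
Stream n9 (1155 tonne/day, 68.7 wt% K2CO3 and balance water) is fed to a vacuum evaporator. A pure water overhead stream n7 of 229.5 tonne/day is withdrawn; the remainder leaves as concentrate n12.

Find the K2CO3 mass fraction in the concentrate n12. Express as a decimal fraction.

0.857

K2CO3 is not removed: 1155×0.687 = 793.49 tonne/day of K2CO3 enters n12.
Concentrate = 1155 − 229.5 = 925.5 tonne/day.
Mass fraction = 793.49/925.5 = 0.857.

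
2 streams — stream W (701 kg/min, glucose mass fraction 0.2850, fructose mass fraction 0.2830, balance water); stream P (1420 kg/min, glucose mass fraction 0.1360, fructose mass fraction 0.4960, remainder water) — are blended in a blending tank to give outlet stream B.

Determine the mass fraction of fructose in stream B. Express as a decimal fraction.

0.4256

Total flow out = 701 + 1420 = 2121 kg/min.
fructose in = 701×0.283 + 1420×0.496 = 902.7 kg/min.
fructose mass fraction in B = 902.7/2121 = 0.4256.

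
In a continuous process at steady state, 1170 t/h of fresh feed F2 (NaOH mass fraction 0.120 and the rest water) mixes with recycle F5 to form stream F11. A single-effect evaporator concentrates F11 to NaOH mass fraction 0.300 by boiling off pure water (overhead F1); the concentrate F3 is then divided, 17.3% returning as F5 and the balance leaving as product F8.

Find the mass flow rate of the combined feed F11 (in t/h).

1268 t/h

Overall NaOH balance (none leaves overhead): NaOH in fresh feed = NaOH in product, i.e. 1170×0.120 = (1−0.173)·F3·0.300.
F3 = 140.4/(0.300×0.827) = 565.9 t/h.
Recycle F5 = 0.173×565.9 = 97.901 t/h.
Combined feed F11 = 1170 + 97.901 = 1267.9 t/h.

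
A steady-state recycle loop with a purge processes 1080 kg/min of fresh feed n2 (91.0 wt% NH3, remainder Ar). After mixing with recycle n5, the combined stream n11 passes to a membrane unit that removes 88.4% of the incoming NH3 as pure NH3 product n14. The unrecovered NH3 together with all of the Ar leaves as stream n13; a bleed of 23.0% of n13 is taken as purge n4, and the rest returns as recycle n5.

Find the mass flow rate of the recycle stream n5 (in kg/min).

421.8 kg/min

Ar enters only via n2 and leaves only via the purge: 1080×0.090 = 0.230×(Ar in n13), and the membrane unit passes all Ar, so Ar in n11 = Ar in n13 = 422.61 kg/min.
NH3 in n11: m_A = 1080×0.910 + (1−0.230)·(1−0.884)·m_A, so m_A = 982.8/0.9107 = 1079.2 kg/min.
n13 = (1−0.884)×1079.2 + 422.61 = 547.8 kg/min.
Recycle n5 = (1−0.230)×547.8 = 421.8 kg/min.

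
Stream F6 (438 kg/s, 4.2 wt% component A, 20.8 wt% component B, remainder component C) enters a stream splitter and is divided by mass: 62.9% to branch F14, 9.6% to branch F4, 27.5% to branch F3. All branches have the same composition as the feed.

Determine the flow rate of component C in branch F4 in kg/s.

31.54 kg/s

Branch F4 total = 0.096×438 = 42.048 kg/s.
component C in F4 = 0.750×42.048 = 31.536 kg/s.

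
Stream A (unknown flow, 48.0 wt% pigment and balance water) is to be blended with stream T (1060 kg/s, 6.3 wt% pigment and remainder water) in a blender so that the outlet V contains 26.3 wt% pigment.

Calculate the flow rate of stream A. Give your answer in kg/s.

977 kg/s

Let A be the unknown flow. Total out = 1060 + A.
pigment balance: 66.78 + 0.480·A = 0.263·(1060 + A)
(0.480 − 0.263)·A = 0.263×1060 − 66.78 = 212
A = 212 / 0.217 = 976.96 kg/s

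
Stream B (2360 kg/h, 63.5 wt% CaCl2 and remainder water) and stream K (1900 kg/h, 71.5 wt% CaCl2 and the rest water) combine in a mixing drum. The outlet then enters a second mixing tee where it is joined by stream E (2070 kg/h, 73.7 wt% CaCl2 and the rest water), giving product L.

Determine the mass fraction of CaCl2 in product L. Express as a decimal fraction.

0.692

Overall, product flow = 6330 kg/h.
CaCl2 in = 2360×0.635 + 1900×0.715 + 2070×0.737 = 4382.7 kg/h.
CaCl2 fraction in L = 0.692.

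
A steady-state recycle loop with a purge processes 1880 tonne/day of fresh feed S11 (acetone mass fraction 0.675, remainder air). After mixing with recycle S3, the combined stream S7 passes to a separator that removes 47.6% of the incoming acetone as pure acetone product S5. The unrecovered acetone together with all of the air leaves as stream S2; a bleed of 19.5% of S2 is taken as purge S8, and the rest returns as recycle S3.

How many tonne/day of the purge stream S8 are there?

air enters only via S11 and leaves only via the purge: 1880×0.325 = 0.195×(air in S2), and the separator passes all air, so air in S7 = air in S2 = 3133.3 tonne/day.
acetone in S7: m_A = 1880×0.675 + (1−0.195)·(1−0.476)·m_A, so m_A = 1269/0.5782 = 2194.8 tonne/day.
S2 = (1−0.476)×2194.8 + 3133.3 = 4283.4 tonne/day.
Purge S8 = 0.195×4283.4 = 835.27 tonne/day.

835.3 tonne/day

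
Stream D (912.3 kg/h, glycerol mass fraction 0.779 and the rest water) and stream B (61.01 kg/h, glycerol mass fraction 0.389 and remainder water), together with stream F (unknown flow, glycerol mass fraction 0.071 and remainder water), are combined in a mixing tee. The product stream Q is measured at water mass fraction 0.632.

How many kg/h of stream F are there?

1267 kg/h

Let F be the unknown flow. Total out = 973.31 + F.
water balance: 238.9 + 0.929·F = 0.632·(973.31 + F)
(0.929 − 0.632)·F = 0.632×973.31 − 238.9 = 376.24
F = 376.24 / 0.297 = 1266.8 kg/h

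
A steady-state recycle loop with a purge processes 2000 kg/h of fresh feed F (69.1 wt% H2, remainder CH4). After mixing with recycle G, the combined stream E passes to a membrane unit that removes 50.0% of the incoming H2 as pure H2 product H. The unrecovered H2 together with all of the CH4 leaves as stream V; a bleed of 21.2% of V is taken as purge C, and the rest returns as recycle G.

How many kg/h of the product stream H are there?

1140 kg/h

H2 in E: m_A = 2000×0.691 + (1−0.212)·(1−0.500)·m_A, so m_A = 1382/0.6060 = 2280.5 kg/h.
Product H = 0.500×2280.5 = 1140.3 kg/h.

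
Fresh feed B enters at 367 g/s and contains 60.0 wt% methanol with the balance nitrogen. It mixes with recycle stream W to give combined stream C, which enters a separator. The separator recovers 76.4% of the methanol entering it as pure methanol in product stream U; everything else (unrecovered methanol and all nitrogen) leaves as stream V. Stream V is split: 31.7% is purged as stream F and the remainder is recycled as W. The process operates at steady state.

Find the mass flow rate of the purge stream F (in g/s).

nitrogen enters only via B and leaves only via the purge: 367×0.400 = 0.317×(nitrogen in V), and the separator passes all nitrogen, so nitrogen in C = nitrogen in V = 463.09 g/s.
methanol in C: m_A = 367×0.600 + (1−0.317)·(1−0.764)·m_A, so m_A = 220.2/0.8388 = 262.51 g/s.
V = (1−0.764)×262.51 + 463.09 = 525.04 g/s.
Purge F = 0.317×525.04 = 166.44 g/s.

166.4 g/s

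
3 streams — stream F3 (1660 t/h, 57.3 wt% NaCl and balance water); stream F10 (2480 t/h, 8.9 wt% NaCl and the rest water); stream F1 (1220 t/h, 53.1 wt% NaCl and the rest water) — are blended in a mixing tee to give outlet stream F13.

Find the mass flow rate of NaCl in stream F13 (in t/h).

NaCl out = NaCl in = 1660×0.573 + 2480×0.089 + 1220×0.531 = 1819.7 t/h.

1820 t/h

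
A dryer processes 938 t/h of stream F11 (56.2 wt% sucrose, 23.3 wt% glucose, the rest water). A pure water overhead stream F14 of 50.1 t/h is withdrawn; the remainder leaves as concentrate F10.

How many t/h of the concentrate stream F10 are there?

887.9 t/h

Concentrate = 938 − 50.1 = 887.9 t/h.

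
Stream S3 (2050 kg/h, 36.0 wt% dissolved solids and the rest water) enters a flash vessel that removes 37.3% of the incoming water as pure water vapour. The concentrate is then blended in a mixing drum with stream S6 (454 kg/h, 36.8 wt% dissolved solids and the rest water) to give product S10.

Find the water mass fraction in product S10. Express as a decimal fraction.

Vapour removed = 0.373×0.640×2050 = 489.38 kg/h; concentrate = 1560.6 kg/h.
water reaching the mixer = 822.62 (from concentrate) + 454×0.632 = 1109.6 kg/h.
Product flow = 1560.6 + 454 = 2014.6 kg/h; water fraction = 0.551.

0.551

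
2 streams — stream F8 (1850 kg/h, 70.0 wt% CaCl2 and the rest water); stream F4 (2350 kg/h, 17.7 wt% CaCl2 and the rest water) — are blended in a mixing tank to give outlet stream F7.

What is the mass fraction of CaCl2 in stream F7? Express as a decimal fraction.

0.4074

Total flow out = 1850 + 2350 = 4200 kg/h.
CaCl2 in = 1850×0.700 + 2350×0.177 = 1711 kg/h.
CaCl2 mass fraction in F7 = 1711/4200 = 0.4074.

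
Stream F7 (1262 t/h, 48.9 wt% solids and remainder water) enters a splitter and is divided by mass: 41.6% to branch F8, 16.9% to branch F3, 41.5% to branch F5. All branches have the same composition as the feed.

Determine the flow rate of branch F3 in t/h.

213.3 t/h

Branch F3 flow = 0.169×1262 = 213.28 t/h.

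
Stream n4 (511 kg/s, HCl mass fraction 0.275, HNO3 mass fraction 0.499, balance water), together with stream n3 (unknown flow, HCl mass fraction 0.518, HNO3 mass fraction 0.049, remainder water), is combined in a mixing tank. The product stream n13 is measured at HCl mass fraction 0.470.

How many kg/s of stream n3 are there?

2076 kg/s

Let n3 be the unknown flow. Total out = 511 + n3.
HCl balance: 140.53 + 0.518·n3 = 0.470·(511 + n3)
(0.518 − 0.470)·n3 = 0.470×511 − 140.53 = 99.645
n3 = 99.645 / 0.048 = 2075.9 kg/s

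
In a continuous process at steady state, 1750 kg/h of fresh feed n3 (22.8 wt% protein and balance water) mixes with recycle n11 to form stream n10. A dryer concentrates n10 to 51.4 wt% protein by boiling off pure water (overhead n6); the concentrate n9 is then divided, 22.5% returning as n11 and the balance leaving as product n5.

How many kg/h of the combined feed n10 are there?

1975 kg/h

Overall protein balance (none leaves overhead): protein in fresh feed = protein in product, i.e. 1750×0.228 = (1−0.225)·n9·0.514.
n9 = 399/(0.514×0.775) = 1001.6 kg/h.
Recycle n11 = 0.225×1001.6 = 225.37 kg/h.
Combined feed n10 = 1750 + 225.37 = 1975.4 kg/h.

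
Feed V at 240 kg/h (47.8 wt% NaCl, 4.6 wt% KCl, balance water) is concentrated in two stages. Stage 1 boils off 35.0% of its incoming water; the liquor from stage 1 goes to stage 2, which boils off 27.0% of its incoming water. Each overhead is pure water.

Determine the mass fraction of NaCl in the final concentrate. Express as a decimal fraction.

0.637

water in feed = 240×0.476 = 114.24 kg/h.
After stage 1: water left = (1−0.350)×114.24 = 74.256; stream total = 200.02 kg/h.
After stage 2: water left = (1−0.270)×74.256 = 54.207; final concentrate = 179.97 kg/h.
NaCl fraction = 114.72/179.97 = 0.637.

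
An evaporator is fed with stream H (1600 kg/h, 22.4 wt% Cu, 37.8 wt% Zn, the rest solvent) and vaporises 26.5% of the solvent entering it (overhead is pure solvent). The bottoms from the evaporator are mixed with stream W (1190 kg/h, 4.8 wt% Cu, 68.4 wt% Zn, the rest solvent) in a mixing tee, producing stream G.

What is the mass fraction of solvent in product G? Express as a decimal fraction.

Vapour removed = 0.265×0.398×1600 = 168.75 kg/h; concentrate = 1431.2 kg/h.
solvent reaching the mixer = 468.05 (from concentrate) + 1190×0.268 = 786.97 kg/h.
Product flow = 1431.2 + 1190 = 2621.2 kg/h; solvent fraction = 0.3002.

0.3002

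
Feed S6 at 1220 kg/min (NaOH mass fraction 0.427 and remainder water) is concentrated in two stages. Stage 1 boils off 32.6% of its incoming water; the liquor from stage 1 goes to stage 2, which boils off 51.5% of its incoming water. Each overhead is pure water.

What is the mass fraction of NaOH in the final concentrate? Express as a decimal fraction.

water in feed = 1220×0.573 = 699.06 kg/min.
After stage 1: water left = (1−0.326)×699.06 = 471.17; stream total = 992.11 kg/min.
After stage 2: water left = (1−0.515)×471.17 = 228.52; final concentrate = 749.46 kg/min.
NaOH fraction = 520.94/749.46 = 0.695.

0.695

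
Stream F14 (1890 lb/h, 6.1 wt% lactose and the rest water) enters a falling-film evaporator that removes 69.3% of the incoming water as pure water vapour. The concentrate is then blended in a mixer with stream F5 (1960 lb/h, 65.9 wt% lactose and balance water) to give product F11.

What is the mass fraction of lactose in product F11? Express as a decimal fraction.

Vapour removed = 0.693×0.939×1890 = 1229.9 lb/h; concentrate = 660.13 lb/h.
lactose reaching the mixer = 115.29 (from concentrate) + 1960×0.659 = 1406.9 lb/h.
Product flow = 660.13 + 1960 = 2620.1 lb/h; lactose fraction = 0.5370.

0.5370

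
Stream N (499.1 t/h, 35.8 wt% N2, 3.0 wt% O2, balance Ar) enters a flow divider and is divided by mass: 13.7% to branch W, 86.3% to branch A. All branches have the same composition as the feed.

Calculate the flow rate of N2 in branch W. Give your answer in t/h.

Branch W total = 0.137×499.1 = 68.377 t/h.
N2 in W = 0.358×68.377 = 24.479 t/h.

24.48 t/h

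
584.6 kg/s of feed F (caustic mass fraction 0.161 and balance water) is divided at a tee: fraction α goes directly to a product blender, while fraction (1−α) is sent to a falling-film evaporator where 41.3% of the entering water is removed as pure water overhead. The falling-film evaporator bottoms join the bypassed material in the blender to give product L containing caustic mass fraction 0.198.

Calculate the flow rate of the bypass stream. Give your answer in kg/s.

269.3 kg/s

All 584.6×0.161 = 94.121 kg/s of caustic reaches L, so L = 94.121/0.198 = 475.36 kg/s and vapour = 109.24 kg/s.
The evaporator receives (1−α)·584.6 of feed at 0.839 water and removes 0.413 of that water:
0.413×0.839×(1−α)×584.6 = 109.24
(1−α) = 109.24/202.57 = 0.5393;  α = 0.4607.
Bypass flow = 0.4607×584.6 = 269.33 kg/s.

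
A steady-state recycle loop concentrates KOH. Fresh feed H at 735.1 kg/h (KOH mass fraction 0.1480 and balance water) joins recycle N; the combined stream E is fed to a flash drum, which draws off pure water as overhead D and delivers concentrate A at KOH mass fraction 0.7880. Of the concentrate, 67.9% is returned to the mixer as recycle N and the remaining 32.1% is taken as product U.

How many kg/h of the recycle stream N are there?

Overall KOH balance (none leaves overhead): KOH in fresh feed = KOH in product, i.e. 735.1×0.148 = (1−0.679)·A·0.788.
A = 108.79/(0.788×0.321) = 430.11 kg/h.
Recycle N = 0.679×430.11 = 292.04 kg/h.

292 kg/h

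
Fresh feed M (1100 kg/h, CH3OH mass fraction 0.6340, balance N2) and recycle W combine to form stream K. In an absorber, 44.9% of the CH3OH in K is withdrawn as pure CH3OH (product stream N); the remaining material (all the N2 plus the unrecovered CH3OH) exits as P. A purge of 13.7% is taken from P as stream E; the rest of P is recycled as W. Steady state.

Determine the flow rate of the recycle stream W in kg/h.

N2 enters only via M and leaves only via the purge: 1100×0.366 = 0.137×(N2 in P), and the absorber passes all N2, so N2 in K = N2 in P = 2938.7 kg/h.
CH3OH in K: m_A = 1100×0.634 + (1−0.137)·(1−0.449)·m_A, so m_A = 697.4/0.5245 = 1329.7 kg/h.
P = (1−0.449)×1329.7 + 2938.7 = 3671.3 kg/h.
Recycle W = (1−0.137)×3671.3 = 3168.4 kg/h.

3168 kg/h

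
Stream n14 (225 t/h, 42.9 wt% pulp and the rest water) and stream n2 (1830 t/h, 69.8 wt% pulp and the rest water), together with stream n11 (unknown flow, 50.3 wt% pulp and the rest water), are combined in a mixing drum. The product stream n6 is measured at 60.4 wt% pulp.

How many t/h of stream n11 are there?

Let n11 be the unknown flow. Total out = 2055 + n11.
pulp balance: 1373.9 + 0.503·n11 = 0.604·(2055 + n11)
(0.503 − 0.604)·n11 = 0.604×2055 − 1373.9 = -132.64
n11 = -132.64 / -0.101 = 1313.3 t/h

1313 t/h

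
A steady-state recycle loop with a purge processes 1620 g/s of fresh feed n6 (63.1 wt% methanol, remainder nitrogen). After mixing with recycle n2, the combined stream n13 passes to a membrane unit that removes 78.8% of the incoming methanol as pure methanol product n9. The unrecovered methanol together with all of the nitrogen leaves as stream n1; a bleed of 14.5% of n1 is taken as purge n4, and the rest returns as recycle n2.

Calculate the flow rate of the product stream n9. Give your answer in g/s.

methanol in n13: m_A = 1620×0.631 + (1−0.145)·(1−0.788)·m_A, so m_A = 1022.2/0.8187 = 1248.5 g/s.
Product n9 = 0.788×1248.5 = 983.84 g/s.

983.8 g/s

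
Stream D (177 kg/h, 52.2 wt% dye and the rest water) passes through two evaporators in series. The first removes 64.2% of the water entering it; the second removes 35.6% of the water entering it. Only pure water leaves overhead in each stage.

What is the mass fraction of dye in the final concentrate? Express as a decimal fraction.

water in feed = 177×0.478 = 84.606 kg/h.
After stage 1: water left = (1−0.642)×84.606 = 30.289; stream total = 122.68 kg/h.
After stage 2: water left = (1−0.356)×30.289 = 19.506; final concentrate = 111.9 kg/h.
dye fraction = 92.394/111.9 = 0.826.

0.826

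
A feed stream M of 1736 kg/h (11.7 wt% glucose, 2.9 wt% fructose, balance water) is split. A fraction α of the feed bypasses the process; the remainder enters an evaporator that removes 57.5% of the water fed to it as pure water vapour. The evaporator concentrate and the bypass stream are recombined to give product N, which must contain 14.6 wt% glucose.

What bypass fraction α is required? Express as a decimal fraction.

0.595

All 1736×0.117 = 203.11 kg/h of glucose reaches N, so N = 203.11/0.146 = 1391.2 kg/h and vapour = 344.82 kg/h.
The evaporator receives (1−α)·1736 of feed at 0.854 water and removes 0.575 of that water:
0.575×0.854×(1−α)×1736 = 344.82
(1−α) = 344.82/852.46 = 0.4045;  α = 0.5955.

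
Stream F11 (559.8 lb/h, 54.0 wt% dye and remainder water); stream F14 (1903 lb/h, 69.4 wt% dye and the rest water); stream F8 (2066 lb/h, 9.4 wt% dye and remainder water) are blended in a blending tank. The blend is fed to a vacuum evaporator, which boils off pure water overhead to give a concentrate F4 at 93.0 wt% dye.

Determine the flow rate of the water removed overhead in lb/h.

dye entering = 559.8×0.540 + 1903×0.694 + 2066×0.094 = 1817.2 lb/h.
All dye reports to F4, so F4 = 1817.2/0.930 = 1954 lb/h.
Total feed = 4528.8 lb/h; overhead = 4528.8 − 1954 = 2574.8 lb/h.

2575 lb/h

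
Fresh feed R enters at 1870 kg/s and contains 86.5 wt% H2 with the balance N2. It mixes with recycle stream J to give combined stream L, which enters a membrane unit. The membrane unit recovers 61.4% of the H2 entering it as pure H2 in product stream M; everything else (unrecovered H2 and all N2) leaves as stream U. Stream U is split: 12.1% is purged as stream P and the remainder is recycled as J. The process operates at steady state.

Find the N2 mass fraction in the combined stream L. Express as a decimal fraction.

N2 enters only via R and leaves only via the purge: 1870×0.135 = 0.121×(N2 in U), and the membrane unit passes all N2, so N2 in L = N2 in U = 2086.4 kg/s.
H2 in L: m_A = 1870×0.865 + (1−0.121)·(1−0.614)·m_A, so m_A = 1617.5/0.6607 = 2448.2 kg/s.
L = 2448.2 + 2086.4 = 4534.6 kg/s.
N2 fraction in L = 2086.4/4534.6 = 0.460.

0.460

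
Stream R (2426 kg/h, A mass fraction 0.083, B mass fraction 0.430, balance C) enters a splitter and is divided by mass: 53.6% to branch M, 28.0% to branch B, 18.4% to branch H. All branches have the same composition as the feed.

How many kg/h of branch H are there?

446.4 kg/h

Branch H flow = 0.184×2426 = 446.38 kg/h.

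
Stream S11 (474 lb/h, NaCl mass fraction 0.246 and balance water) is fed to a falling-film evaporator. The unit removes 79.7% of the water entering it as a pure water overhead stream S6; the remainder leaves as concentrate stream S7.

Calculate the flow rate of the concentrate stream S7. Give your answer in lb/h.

water entering = 474×0.754 = 357.4 lb/h; overhead removed = 0.797×357.4 = 284.84 lb/h.
Concentrate = 474 − 284.84 = 189.16 lb/h.

189.2 lb/h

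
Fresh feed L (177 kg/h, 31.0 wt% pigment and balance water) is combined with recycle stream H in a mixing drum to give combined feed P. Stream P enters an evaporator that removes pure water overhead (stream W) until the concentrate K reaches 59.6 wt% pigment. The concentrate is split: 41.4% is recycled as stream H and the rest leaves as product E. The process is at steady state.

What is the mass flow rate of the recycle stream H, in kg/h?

Overall pigment balance (none leaves overhead): pigment in fresh feed = pigment in product, i.e. 177×0.310 = (1−0.414)·K·0.596.
K = 54.87/(0.596×0.586) = 157.11 kg/h.
Recycle H = 0.414×157.11 = 65.042 kg/h.

65.04 kg/h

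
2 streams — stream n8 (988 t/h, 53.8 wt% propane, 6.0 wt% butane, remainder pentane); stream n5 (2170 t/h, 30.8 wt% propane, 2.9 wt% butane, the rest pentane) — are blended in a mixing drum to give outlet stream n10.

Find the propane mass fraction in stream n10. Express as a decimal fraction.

Total flow out = 988 + 2170 = 3158 t/h.
propane in = 988×0.538 + 2170×0.308 = 1199.9 t/h.
propane mass fraction in n10 = 1199.9/3158 = 0.3800.

0.3800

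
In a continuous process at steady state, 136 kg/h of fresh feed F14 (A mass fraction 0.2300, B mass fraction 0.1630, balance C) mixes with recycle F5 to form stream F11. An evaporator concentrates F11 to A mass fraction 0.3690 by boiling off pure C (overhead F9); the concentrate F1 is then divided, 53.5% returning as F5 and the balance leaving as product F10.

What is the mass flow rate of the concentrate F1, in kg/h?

Overall A balance (none leaves overhead): A in fresh feed = A in product, i.e. 136×0.230 = (1−0.535)·F1·0.369.
F1 = 31.28/(0.369×0.465) = 182.3 kg/h.

182.3 kg/h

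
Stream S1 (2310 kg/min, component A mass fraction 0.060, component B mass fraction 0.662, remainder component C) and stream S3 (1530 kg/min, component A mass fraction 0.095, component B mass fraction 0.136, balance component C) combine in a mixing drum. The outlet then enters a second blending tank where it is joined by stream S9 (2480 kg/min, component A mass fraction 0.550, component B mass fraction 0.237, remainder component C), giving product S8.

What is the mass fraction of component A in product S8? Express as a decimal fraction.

0.261

Overall, product flow = 6320 kg/min.
component A in = 2310×0.060 + 1530×0.095 + 2480×0.550 = 1648 kg/min.
component A fraction in S8 = 0.261.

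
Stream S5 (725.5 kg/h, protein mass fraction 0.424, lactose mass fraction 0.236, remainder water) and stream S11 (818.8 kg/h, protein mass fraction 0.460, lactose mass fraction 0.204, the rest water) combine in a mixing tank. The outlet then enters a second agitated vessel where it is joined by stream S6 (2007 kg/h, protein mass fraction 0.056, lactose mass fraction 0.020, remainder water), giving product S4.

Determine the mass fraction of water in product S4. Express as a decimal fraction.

0.669

Overall, product flow = 3551.3 kg/h.
water in = 725.5×0.340 + 818.8×0.336 + 2007×0.924 = 2376.3 kg/h.
water fraction in S4 = 0.669.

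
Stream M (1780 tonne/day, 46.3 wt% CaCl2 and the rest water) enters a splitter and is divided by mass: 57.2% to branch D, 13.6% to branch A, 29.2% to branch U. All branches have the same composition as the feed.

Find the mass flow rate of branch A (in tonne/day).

Branch A flow = 0.136×1780 = 242.08 tonne/day.

242.1 tonne/day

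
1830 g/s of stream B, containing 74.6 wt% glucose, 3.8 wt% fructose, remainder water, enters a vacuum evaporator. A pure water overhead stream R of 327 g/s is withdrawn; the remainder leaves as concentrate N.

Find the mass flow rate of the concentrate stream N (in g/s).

1503 g/s

Concentrate = 1830 − 327 = 1503 g/s.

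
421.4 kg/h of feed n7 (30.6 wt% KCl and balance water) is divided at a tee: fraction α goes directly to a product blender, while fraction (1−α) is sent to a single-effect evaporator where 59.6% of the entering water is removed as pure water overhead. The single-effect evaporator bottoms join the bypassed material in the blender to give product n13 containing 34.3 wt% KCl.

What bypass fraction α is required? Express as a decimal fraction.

0.739

All 421.4×0.306 = 128.95 kg/h of KCl reaches n13, so n13 = 128.95/0.343 = 375.94 kg/h and vapour = 45.457 kg/h.
The evaporator receives (1−α)·421.4 of feed at 0.694 water and removes 0.596 of that water:
0.596×0.694×(1−α)×421.4 = 45.457
(1−α) = 45.457/174.3 = 0.2608;  α = 0.7392.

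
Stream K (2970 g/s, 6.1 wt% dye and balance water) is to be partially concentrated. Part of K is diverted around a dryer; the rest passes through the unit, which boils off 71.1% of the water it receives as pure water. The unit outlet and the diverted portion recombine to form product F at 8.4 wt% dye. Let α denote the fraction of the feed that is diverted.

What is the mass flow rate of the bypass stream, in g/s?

All 2970×0.061 = 181.17 g/s of dye reaches F, so F = 181.17/0.084 = 2156.8 g/s and vapour = 813.21 g/s.
The evaporator receives (1−α)·2970 of feed at 0.939 water and removes 0.711 of that water:
0.711×0.939×(1−α)×2970 = 813.21
(1−α) = 813.21/1982.9 = 0.4101;  α = 0.5899.
Bypass flow = 0.5899×2970 = 1751.9 g/s.

1752 g/s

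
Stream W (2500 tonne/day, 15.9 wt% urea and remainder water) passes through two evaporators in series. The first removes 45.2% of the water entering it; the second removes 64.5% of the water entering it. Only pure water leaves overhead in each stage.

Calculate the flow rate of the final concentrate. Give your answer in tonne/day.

water in feed = 2500×0.841 = 2102.5 tonne/day.
After stage 1: water left = (1−0.452)×2102.5 = 1152.2; stream total = 1549.7 tonne/day.
After stage 2: water left = (1−0.645)×1152.2 = 409.02; final concentrate = 806.52 tonne/day.

806.5 tonne/day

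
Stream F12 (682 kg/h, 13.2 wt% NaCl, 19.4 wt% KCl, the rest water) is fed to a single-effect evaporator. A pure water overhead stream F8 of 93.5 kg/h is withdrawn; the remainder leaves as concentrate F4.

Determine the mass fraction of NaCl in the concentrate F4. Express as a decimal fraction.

0.153

NaCl is not removed: 682×0.132 = 90.024 kg/h of NaCl enters F4.
Concentrate = 682 − 93.5 = 588.5 kg/h.
Mass fraction = 90.024/588.5 = 0.153.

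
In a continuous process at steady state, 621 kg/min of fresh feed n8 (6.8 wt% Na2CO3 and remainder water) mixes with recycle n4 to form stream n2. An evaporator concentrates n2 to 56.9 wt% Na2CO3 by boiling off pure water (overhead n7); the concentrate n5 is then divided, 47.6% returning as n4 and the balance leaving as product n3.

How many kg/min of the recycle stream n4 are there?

Overall Na2CO3 balance (none leaves overhead): Na2CO3 in fresh feed = Na2CO3 in product, i.e. 621×0.068 = (1−0.476)·n5·0.569.
n5 = 42.228/(0.569×0.524) = 141.63 kg/min.
Recycle n4 = 0.476×141.63 = 67.416 kg/min.

67.42 kg/min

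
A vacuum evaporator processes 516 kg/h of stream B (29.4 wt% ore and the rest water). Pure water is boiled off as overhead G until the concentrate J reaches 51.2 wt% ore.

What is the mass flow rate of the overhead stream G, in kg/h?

219.7 kg/h

ore is conserved: 516×0.294 = 151.7 kg/h all reports to the concentrate.
Concentrate = 151.7/(target fraction) = 296.3 kg/h.
Overhead = 516 − 296.3 = 219.7 kg/h.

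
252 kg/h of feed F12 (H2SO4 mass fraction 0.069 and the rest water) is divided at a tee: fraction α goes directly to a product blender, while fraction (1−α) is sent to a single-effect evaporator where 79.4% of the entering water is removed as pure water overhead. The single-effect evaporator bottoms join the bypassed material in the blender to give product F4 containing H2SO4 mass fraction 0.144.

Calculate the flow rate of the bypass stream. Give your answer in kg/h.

74.45 kg/h

All 252×0.069 = 17.388 kg/h of H2SO4 reaches F4, so F4 = 17.388/0.144 = 120.75 kg/h and vapour = 131.25 kg/h.
The evaporator receives (1−α)·252 of feed at 0.931 water and removes 0.794 of that water:
0.794×0.931×(1−α)×252 = 131.25
(1−α) = 131.25/186.28 = 0.7046;  α = 0.2954.
Bypass flow = 0.2954×252 = 74.447 kg/h.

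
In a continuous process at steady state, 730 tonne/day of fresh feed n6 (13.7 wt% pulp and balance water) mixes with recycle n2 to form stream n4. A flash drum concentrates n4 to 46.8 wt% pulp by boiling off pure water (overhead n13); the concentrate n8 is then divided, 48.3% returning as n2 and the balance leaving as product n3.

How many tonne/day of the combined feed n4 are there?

Overall pulp balance (none leaves overhead): pulp in fresh feed = pulp in product, i.e. 730×0.137 = (1−0.483)·n8·0.468.
n8 = 100.01/(0.468×0.517) = 413.34 tonne/day.
Recycle n2 = 0.483×413.34 = 199.64 tonne/day.
Combined feed n4 = 730 + 199.64 = 929.64 tonne/day.

929.6 tonne/day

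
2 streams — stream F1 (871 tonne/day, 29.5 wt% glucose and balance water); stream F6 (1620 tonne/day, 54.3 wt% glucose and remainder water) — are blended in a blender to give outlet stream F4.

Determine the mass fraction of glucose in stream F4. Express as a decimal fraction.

0.456

Total flow out = 871 + 1620 = 2491 tonne/day.
glucose in = 871×0.295 + 1620×0.543 = 1136.6 tonne/day.
glucose mass fraction in F4 = 1136.6/2491 = 0.456.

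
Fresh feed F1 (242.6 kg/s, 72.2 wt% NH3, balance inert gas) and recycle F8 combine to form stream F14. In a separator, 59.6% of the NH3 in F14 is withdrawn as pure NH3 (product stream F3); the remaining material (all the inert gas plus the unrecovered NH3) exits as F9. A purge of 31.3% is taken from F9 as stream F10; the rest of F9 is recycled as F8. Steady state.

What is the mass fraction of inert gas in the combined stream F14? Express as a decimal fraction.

0.471

inert gas enters only via F1 and leaves only via the purge: 242.6×0.278 = 0.313×(inert gas in F9), and the separator passes all inert gas, so inert gas in F14 = inert gas in F9 = 215.47 kg/s.
NH3 in F14: m_A = 242.6×0.722 + (1−0.313)·(1−0.596)·m_A, so m_A = 175.16/0.7225 = 242.45 kg/s.
F14 = 242.45 + 215.47 = 457.92 kg/s.
inert gas fraction in F14 = 215.47/457.92 = 0.471.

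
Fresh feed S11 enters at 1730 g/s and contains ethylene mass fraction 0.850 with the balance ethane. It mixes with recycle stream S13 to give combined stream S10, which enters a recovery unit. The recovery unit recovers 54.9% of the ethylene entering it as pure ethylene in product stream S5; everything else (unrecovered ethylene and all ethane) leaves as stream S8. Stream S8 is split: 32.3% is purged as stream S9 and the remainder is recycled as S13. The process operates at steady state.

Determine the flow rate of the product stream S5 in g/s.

ethylene in S10: m_A = 1730×0.850 + (1−0.323)·(1−0.549)·m_A, so m_A = 1470.5/0.6947 = 2116.8 g/s.
Product S5 = 0.549×2116.8 = 1162.1 g/s.

1162 g/s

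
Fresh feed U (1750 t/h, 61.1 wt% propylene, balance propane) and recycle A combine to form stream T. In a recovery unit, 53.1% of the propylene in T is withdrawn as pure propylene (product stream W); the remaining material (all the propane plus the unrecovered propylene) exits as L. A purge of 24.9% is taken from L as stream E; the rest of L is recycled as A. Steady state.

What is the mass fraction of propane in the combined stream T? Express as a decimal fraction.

propane enters only via U and leaves only via the purge: 1750×0.389 = 0.249×(propane in L), and the recovery unit passes all propane, so propane in T = propane in L = 2733.9 t/h.
propylene in T: m_A = 1750×0.611 + (1−0.249)·(1−0.531)·m_A, so m_A = 1069.2/0.6478 = 1650.6 t/h.
T = 1650.6 + 2733.9 = 4384.6 t/h.
propane fraction in T = 2733.9/4384.6 = 0.624.

0.624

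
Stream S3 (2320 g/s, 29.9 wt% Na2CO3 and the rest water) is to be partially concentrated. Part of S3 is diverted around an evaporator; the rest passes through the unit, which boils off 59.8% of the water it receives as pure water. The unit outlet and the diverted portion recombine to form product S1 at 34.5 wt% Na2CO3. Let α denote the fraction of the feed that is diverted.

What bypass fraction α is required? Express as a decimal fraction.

0.682

All 2320×0.299 = 693.68 g/s of Na2CO3 reaches S1, so S1 = 693.68/0.345 = 2010.7 g/s and vapour = 309.33 g/s.
The evaporator receives (1−α)·2320 of feed at 0.701 water and removes 0.598 of that water:
0.598×0.701×(1−α)×2320 = 309.33
(1−α) = 309.33/972.54 = 0.3181;  α = 0.6819.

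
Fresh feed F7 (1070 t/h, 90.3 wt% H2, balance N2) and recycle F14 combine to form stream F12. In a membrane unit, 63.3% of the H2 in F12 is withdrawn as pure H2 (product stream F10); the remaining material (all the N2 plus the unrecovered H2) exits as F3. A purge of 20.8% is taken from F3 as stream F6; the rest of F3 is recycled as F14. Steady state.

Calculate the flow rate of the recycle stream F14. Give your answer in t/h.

N2 enters only via F7 and leaves only via the purge: 1070×0.097 = 0.208×(N2 in F3), and the membrane unit passes all N2, so N2 in F12 = N2 in F3 = 498.99 t/h.
H2 in F12: m_A = 1070×0.903 + (1−0.208)·(1−0.633)·m_A, so m_A = 966.21/0.7093 = 1362.1 t/h.
F3 = (1−0.633)×1362.1 + 498.99 = 998.89 t/h.
Recycle F14 = (1−0.208)×998.89 = 791.12 t/h.

791.1 t/h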